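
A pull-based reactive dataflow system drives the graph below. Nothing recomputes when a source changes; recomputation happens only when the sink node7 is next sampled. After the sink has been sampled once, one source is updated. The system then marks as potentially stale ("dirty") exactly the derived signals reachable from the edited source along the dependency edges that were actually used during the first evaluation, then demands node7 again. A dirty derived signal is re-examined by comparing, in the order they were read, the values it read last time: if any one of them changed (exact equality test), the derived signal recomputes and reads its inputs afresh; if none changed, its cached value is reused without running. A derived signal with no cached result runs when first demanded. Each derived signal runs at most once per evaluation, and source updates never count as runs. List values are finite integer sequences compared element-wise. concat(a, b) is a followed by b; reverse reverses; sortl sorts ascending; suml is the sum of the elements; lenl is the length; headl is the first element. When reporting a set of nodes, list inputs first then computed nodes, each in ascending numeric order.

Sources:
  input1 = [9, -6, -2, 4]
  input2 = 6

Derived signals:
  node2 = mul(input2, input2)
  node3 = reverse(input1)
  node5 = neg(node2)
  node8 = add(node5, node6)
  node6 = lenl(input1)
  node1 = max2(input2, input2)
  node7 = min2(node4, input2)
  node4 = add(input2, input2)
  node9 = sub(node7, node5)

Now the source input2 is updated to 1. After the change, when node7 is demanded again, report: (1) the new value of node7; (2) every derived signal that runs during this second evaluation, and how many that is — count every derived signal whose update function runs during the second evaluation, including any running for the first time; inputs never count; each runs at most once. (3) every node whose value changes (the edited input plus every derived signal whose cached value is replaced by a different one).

First evaluation (everything demanded from the output):
  node4 = add(6, 6) = 12
  node7 = min2(12, 6) = 6

Propagation after the edit:
  node4: runs — input2 6->1; input2 6->1; result 2.
  node7: runs — node4 12->2; input2 6->1; result 1.

New value of node7: 1.
Derived signals that run: node4, node7 — 2 in total.
Values that change: input2, node4, node7.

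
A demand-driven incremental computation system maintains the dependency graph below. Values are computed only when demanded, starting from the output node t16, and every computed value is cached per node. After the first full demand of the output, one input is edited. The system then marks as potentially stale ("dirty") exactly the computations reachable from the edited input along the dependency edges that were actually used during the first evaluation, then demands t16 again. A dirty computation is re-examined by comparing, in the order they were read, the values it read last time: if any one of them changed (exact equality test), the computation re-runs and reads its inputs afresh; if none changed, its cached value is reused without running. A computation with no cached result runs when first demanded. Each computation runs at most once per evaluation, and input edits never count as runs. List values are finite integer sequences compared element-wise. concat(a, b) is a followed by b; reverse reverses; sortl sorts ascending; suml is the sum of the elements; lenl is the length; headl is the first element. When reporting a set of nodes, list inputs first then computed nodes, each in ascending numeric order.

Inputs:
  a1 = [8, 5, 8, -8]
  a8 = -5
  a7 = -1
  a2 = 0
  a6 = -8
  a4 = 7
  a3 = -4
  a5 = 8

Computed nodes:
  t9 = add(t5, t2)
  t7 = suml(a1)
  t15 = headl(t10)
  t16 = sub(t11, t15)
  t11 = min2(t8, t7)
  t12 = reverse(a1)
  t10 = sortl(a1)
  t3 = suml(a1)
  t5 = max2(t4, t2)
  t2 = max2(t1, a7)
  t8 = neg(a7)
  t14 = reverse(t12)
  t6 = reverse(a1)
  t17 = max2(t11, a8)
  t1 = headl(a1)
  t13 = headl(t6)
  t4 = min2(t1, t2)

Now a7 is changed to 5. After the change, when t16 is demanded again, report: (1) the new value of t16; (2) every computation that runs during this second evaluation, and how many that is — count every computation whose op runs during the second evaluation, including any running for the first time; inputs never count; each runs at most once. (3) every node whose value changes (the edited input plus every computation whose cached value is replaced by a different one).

First evaluation (everything demanded from the output):
  t7 = suml([8, 5, 8, -8]) = 13
  t8 = neg(-1) = 1
  t10 = sortl([8, 5, 8, -8]) = [-8, 5, 8, 8]
  t11 = min2(1, 13) = 1
  t15 = headl([-8, 5, 8, 8]) = -8
  t16 = sub(1, -8) = 9

Propagation after the edit:
  t8: runs — a7 -1->5; result -5.
  t11: runs — t8 1->-5; result -5.
  t16: runs — t11 1->-5; result 3.

New value of t16: 3.
Computations that run: t8, t11, t16 — 3 in total.
Values that change: a7, t8, t11, t16.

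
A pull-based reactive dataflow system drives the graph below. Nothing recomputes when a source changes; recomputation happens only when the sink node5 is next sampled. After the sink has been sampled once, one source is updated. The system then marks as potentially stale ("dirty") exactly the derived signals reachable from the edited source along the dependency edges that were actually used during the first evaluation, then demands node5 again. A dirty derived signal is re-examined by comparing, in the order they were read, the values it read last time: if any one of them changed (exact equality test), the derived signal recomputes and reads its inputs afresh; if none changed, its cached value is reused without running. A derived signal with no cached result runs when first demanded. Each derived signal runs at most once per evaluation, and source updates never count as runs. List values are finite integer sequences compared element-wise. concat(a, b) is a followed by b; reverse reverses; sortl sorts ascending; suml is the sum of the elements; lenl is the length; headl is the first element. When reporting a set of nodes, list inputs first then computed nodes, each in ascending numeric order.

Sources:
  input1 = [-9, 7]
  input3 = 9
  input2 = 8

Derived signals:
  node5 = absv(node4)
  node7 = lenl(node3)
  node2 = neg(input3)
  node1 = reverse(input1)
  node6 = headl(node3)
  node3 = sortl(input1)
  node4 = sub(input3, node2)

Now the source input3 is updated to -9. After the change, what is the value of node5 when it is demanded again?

New value of node5: 18.

First evaluation (everything demanded from the output):
  node2 = neg(9) = -9
  node4 = sub(9, -9) = 18
  node5 = absv(18) = 18

Propagation after the edit:
  node2: runs — input3 9->-9; result 9.
  node4: runs — input3 9->-9; node2 -9->9; result -18.
  node5: runs — node4 18->-18; result 18 (same value as before).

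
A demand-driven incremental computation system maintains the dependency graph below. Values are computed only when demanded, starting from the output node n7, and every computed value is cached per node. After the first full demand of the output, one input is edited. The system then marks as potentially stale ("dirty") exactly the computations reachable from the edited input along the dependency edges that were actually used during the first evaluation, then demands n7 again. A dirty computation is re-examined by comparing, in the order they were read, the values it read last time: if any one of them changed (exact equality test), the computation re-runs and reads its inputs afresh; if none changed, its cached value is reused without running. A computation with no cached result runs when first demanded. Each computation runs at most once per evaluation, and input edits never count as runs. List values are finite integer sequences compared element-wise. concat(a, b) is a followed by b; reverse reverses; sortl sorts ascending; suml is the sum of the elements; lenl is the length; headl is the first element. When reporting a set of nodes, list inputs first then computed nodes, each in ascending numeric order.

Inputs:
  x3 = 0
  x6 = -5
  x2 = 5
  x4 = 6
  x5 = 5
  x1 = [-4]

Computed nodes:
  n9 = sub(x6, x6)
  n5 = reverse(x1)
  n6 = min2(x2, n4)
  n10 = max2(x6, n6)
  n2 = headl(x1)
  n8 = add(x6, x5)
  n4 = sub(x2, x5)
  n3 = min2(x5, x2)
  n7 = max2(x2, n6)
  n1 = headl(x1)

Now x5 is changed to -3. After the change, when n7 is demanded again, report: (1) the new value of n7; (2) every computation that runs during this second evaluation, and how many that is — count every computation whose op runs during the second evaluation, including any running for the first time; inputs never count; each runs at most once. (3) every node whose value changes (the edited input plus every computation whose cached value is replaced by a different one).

New value of n7: 5.
Computations that run: n4, n6, n7 — 3 in total.
Values that change: x5, n4, n6.

First evaluation (everything demanded from the output):
  n4 = sub(5, 5) = 0
  n6 = min2(5, 0) = 0
  n7 = max2(5, 0) = 5

Propagation after the edit:
  n4: runs — x5 5->-3; result 8.
  n6: runs — n4 0->8; result 5.
  n7: runs — n6 0->5; result 5 (same value as before).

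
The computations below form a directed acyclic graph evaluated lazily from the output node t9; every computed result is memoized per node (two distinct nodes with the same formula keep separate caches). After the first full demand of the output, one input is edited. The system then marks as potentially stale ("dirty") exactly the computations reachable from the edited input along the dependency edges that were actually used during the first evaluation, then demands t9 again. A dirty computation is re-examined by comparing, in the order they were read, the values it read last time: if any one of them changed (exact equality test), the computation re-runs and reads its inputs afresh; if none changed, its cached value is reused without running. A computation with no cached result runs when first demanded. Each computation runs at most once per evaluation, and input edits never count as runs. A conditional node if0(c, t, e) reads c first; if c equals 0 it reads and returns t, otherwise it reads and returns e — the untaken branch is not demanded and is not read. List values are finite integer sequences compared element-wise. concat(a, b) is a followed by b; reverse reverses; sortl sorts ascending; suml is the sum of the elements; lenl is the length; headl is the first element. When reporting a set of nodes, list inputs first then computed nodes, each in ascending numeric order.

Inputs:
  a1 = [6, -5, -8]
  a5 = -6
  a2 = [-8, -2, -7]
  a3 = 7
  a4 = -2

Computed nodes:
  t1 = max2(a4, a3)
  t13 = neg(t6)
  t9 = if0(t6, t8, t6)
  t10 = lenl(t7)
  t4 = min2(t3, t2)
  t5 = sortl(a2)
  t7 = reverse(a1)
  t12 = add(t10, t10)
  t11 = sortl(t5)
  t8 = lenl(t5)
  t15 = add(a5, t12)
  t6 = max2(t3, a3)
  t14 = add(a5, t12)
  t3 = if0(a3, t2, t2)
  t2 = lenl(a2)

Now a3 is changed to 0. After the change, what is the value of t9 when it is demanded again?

Demanding t9 again yields 3.

First demand of the output computes:
  t2 = lenl([-8, -2, -7]) = 3
  t3 = if0(a3=7 -> else branch t2) = 3
  t6 = max2(3, 7) = 7
  t9 = if0(t6=7 -> else branch t6) = 7

After the edit, cleaning proceeds:
  t3: a read changed (a3 7->0) — executes, giving 3 — identical to its old value.
  t6: a read changed (a3 7->0) — executes, giving 3.
  t9: a read changed (t6 7->3; t6 7->3) — executes, giving 3.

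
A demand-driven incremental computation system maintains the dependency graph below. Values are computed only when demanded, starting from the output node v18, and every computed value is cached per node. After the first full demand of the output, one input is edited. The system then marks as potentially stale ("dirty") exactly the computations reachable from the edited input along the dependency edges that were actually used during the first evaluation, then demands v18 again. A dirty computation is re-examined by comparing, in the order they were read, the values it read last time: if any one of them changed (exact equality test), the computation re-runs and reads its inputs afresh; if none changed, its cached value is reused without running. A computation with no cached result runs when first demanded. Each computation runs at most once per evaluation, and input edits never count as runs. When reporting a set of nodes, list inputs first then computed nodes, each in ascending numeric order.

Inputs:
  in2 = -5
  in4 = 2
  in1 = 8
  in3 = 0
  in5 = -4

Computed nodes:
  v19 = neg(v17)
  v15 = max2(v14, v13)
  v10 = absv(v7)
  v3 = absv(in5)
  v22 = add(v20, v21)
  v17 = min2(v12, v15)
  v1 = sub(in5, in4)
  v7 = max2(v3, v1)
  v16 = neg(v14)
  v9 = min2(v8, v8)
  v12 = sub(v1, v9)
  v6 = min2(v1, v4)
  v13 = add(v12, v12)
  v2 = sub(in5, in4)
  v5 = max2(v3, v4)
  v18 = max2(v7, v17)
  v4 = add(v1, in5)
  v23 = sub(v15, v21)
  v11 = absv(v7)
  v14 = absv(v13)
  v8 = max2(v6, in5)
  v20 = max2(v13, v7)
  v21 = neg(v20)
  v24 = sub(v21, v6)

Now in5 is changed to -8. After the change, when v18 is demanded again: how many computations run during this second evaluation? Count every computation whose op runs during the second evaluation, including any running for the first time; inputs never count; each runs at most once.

Computations that run: v1, v3, v4, v6, v7, v8, v9, v12, v18 — 9 in total.
Key observation: the cutoff stops propagation at v13 — its inputs' values are unchanged, so it reuses its cache.

First evaluation (everything demanded from the output):
  v1 = sub(-4, 2) = -6
  v3 = absv(-4) = 4
  v4 = add(-6, -4) = -10
  v6 = min2(-6, -10) = -10
  v7 = max2(4, -6) = 4
  v8 = max2(-10, -4) = -4
  v9 = min2(-4, -4) = -4
  v12 = sub(-6, -4) = -2
  v13 = add(-2, -2) = -4
  v14 = absv(-4) = 4
  v15 = max2(4, -4) = 4
  v17 = min2(-2, 4) = -2
  v18 = max2(4, -2) = 4

Propagation after the edit:
  v1: runs — in5 -4->-8; result -10.
  v3: runs — in5 -4->-8; result 8.
  v4: runs — v1 -6->-10; in5 -4->-8; result -18.
  v6: runs — v1 -6->-10; v4 -10->-18; result -18.
  v7: runs — v3 4->8; v1 -6->-10; result 8.
  v8: runs — v6 -10->-18; in5 -4->-8; result -8.
  v9: runs — v8 -4->-8; v8 -4->-8; result -8.
  v12: runs — v1 -6->-10; v9 -4->-8; result -2 (same value as before).
  v13: checked — values it read are unchanged (v12 unchanged, v12 unchanged); reused cached -4 without running.
  v14: checked — values it read are unchanged (v13 unchanged); reused cached 4 without running.
  v15: checked — values it read are unchanged (v14 unchanged, v13 unchanged); reused cached 4 without running.
  v17: checked — values it read are unchanged (v12 unchanged, v15 unchanged); reused cached -2 without running.
  v18: runs — v7 4->8; result 8.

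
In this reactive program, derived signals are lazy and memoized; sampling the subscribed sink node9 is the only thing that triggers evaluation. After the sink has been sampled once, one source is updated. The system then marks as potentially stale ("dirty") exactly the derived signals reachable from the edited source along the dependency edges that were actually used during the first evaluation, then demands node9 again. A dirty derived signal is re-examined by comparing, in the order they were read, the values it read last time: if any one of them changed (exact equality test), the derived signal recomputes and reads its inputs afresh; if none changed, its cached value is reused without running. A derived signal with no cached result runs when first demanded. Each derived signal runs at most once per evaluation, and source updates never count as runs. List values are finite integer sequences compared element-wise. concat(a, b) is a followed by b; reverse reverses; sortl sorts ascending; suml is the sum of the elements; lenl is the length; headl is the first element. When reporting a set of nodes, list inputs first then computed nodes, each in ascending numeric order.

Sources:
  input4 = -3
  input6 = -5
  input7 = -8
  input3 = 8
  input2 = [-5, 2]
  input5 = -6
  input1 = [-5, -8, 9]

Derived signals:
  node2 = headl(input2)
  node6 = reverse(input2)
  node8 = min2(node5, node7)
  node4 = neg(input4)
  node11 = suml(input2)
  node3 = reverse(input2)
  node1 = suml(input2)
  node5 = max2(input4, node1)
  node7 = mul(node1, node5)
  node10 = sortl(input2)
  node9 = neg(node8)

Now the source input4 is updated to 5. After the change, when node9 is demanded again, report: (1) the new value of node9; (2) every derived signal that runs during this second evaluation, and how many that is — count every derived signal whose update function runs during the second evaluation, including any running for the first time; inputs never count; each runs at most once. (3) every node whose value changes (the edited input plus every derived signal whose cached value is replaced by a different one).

Demanding node9 again yields 15.
4 derived signals run: node5, node7, node8, node9.
The nodes whose values change: input4, node5, node7, node8, node9.

First demand of the output computes:
  node1 = suml([-5, 2]) = -3
  node5 = max2(-3, -3) = -3
  node7 = mul(-3, -3) = 9
  node8 = min2(-3, 9) = -3
  node9 = neg(-3) = 3

After the edit, cleaning proceeds:
  node5: a read changed (input4 -3->5) — executes, giving 5.
  node7: a read changed (node5 -3->5) — executes, giving -15.
  node8: a read changed (node5 -3->5; node7 9->-15) — executes, giving -15.
  node9: a read changed (node8 -3->-15) — executes, giving 15.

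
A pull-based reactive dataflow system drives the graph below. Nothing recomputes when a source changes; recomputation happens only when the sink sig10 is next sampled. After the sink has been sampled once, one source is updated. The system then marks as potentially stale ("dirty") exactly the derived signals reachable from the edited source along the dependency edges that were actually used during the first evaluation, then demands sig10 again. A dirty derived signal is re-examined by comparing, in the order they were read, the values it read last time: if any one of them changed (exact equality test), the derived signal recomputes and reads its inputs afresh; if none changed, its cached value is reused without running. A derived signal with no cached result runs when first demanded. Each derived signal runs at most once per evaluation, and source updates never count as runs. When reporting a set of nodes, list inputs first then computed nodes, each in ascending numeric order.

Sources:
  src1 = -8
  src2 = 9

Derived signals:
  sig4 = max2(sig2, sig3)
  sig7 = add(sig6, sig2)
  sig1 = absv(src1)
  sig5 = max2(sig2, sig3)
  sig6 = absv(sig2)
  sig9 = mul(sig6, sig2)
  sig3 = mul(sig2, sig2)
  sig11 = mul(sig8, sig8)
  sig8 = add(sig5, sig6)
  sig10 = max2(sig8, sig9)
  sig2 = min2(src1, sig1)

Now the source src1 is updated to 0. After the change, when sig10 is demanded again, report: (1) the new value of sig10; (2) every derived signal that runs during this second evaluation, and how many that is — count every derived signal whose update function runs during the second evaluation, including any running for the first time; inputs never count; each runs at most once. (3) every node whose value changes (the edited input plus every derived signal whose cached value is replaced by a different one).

First evaluation (everything demanded from the output):
  sig1 = absv(-8) = 8
  sig2 = min2(-8, 8) = -8
  sig3 = mul(-8, -8) = 64
  sig5 = max2(-8, 64) = 64
  sig6 = absv(-8) = 8
  sig8 = add(64, 8) = 72
  sig9 = mul(8, -8) = -64
  sig10 = max2(72, -64) = 72

Propagation after the edit:
  sig1: runs — src1 -8->0; result 0.
  sig2: runs — src1 -8->0; sig1 8->0; result 0.
  sig3: runs — sig2 -8->0; sig2 -8->0; result 0.
  sig5: runs — sig2 -8->0; sig3 64->0; result 0.
  sig6: runs — sig2 -8->0; result 0.
  sig8: runs — sig5 64->0; sig6 8->0; result 0.
  sig9: runs — sig6 8->0; sig2 -8->0; result 0.
  sig10: runs — sig8 72->0; sig9 -64->0; result 0.

New value of sig10: 0.
Derived signals that run: sig1, sig2, sig3, sig5, sig6, sig8, sig9, sig10 — 8 in total.
Values that change: src1, sig1, sig2, sig3, sig5, sig6, sig8, sig9, sig10.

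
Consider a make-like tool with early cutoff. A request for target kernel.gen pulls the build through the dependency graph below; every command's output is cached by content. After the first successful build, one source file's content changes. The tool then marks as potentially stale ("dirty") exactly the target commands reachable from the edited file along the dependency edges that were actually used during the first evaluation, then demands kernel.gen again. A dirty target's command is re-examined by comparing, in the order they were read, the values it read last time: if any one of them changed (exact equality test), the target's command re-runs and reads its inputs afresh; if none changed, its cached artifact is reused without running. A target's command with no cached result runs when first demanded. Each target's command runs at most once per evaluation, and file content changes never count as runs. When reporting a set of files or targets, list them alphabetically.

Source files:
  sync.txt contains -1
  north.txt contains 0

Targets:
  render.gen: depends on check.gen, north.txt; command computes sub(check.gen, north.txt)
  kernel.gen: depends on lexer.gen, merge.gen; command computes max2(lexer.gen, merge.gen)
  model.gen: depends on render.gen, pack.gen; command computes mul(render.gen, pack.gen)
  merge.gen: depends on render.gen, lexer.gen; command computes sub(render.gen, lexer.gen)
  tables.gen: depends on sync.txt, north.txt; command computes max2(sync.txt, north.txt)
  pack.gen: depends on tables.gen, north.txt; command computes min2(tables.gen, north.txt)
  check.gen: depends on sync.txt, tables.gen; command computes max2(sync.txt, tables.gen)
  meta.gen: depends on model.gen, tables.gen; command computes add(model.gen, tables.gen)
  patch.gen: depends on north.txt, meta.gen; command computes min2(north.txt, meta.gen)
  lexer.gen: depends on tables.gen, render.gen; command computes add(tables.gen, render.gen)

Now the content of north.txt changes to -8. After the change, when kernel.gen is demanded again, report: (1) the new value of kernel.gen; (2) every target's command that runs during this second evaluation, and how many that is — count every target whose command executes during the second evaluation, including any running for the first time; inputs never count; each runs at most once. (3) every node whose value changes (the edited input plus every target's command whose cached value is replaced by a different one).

First demand of the output computes:
  tables.gen = max2(-1, 0) = 0
  check.gen = max2(-1, 0) = 0
  render.gen = sub(0, 0) = 0
  lexer.gen = add(0, 0) = 0
  merge.gen = sub(0, 0) = 0
  kernel.gen = max2(0, 0) = 0

After the edit, cleaning proceeds:
  tables.gen: a read changed (north.txt 0->-8) — executes, giving -1.
  check.gen: a read changed (tables.gen 0->-1) — executes, giving -1.
  render.gen: a read changed (check.gen 0->-1; north.txt 0->-8) — executes, giving 7.
  lexer.gen: a read changed (tables.gen 0->-1; render.gen 0->7) — executes, giving 6.
  merge.gen: a read changed (render.gen 0->7; lexer.gen 0->6) — executes, giving 1.
  kernel.gen: a read changed (lexer.gen 0->6; merge.gen 0->1) — executes, giving 6.

Demanding kernel.gen again yields 6.
6 target commands run: check.gen, kernel.gen, lexer.gen, merge.gen, render.gen, tables.gen.
The nodes whose values change: check.gen, kernel.gen, lexer.gen, merge.gen, north.txt, render.gen, tables.gen.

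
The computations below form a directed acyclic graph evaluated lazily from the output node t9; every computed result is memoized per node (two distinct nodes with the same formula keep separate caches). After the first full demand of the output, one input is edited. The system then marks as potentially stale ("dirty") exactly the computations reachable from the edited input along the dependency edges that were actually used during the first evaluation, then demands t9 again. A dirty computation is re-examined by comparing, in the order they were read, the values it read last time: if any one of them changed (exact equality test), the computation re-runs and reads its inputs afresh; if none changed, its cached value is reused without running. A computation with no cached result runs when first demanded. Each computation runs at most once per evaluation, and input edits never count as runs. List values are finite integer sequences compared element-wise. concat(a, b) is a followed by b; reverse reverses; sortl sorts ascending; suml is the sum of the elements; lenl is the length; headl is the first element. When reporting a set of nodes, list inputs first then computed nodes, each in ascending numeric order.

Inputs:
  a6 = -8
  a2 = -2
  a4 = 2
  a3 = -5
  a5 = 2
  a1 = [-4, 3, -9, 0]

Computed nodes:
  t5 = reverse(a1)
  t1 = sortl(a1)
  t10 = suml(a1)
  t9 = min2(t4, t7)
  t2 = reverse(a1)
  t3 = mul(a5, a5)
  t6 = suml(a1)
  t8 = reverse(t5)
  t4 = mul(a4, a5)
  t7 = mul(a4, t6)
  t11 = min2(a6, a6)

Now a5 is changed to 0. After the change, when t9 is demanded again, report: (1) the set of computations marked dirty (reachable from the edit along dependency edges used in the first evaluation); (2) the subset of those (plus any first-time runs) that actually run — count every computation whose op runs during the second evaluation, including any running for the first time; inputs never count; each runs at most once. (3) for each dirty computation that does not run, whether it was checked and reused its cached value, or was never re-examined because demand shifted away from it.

First demand of the output computes:
  t4 = mul(2, 2) = 4
  t6 = suml([-4, 3, -9, 0]) = -10
  t7 = mul(2, -10) = -20
  t9 = min2(4, -20) = -20

After the edit, cleaning proceeds:
  t4: a read changed (a5 2->0) — executes, giving 0.
  t9: a read changed (t4 4->0) — executes, giving -20 — identical to its old value.

The edit dirties: t4, t9.
2 computations run: t4, t9.
No dirty computation escaped a run.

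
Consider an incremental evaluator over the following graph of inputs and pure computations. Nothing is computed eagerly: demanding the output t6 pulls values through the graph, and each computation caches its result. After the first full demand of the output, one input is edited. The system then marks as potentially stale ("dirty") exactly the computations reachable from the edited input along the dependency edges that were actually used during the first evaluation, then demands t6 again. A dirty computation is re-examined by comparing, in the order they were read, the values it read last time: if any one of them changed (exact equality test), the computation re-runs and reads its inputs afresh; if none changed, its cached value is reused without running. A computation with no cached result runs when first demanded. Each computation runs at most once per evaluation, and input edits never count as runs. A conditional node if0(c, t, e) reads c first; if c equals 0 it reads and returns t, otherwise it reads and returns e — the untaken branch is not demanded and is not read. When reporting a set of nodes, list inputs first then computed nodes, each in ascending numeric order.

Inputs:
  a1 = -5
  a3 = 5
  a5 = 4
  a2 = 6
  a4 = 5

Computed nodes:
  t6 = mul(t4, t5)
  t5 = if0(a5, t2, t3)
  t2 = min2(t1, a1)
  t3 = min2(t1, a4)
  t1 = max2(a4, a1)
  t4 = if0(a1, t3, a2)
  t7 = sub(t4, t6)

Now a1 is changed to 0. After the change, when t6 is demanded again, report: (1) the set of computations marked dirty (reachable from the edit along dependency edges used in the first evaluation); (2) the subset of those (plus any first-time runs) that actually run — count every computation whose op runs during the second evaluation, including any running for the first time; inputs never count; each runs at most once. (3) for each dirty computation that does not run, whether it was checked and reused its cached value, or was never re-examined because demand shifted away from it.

Dirty set: t1, t3, t4, t5, t6.
Run set: t1, t4, t6 (3 run).
Re-examined without running (cache reused): t3, t5.
The important point: at t3 every value read last time is unchanged, so the dirty flag clears without a run.

Initial pass — values computed on the first demand:
  t1 = max2(5, -5) = 5
  t3 = min2(5, 5) = 5
  t4 = if0(a1=-5 -> else branch a2) = 6
  t5 = if0(a5=4 -> else branch t3) = 5
  t6 = mul(6, 5) = 30

Second demand — change propagation:
  t1: re-runs because a1 -5->0; new result 5 (unchanged).
  t3: re-examined; everything it read last time is the same (t1 unchanged, a4 unchanged) — cache 5 kept, no run.
  t4: re-runs because a1 -5->0; new result 5.
  t5: re-examined; everything it read last time is the same (a5 unchanged, t3 unchanged) — cache 5 kept, no run.
  t6: re-runs because t4 6->5; new result 25.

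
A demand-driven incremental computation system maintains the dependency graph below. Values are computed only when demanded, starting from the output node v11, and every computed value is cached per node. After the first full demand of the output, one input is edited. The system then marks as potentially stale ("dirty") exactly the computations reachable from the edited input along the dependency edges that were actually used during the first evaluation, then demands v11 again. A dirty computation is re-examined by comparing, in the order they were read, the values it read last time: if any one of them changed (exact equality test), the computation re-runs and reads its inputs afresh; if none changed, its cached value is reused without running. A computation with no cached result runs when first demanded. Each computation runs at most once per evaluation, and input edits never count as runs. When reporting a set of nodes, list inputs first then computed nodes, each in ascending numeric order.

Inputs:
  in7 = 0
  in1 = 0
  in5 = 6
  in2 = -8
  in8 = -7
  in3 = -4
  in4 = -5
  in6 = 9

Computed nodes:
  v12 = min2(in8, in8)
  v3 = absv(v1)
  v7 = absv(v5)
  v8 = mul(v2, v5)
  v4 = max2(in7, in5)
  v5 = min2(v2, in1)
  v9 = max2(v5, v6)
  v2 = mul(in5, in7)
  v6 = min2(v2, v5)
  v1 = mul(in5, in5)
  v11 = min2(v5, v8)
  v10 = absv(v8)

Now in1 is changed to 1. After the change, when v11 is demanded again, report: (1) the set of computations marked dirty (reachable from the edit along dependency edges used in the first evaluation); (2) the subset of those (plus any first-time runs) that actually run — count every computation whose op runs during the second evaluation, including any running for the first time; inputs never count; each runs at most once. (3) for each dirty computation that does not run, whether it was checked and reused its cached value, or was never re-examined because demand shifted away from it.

Marked dirty: v5, v8, v11.
Computations that run: v5 — 1 in total.
Checked but reused from cache: v8, v11.
Key observation: the change is absorbed at v5 — it re-runs but produces the same value, and the output's value is unchanged.

First evaluation (everything demanded from the output):
  v2 = mul(6, 0) = 0
  v5 = min2(0, 0) = 0
  v8 = mul(0, 0) = 0
  v11 = min2(0, 0) = 0

Propagation after the edit:
  v5: runs — in1 0->1; result 0 (same value as before).
  v8: checked — values it read are unchanged (v2 unchanged, v5 unchanged); reused cached 0 without running.
  v11: checked — values it read are unchanged (v5 unchanged, v8 unchanged); reused cached 0 without running.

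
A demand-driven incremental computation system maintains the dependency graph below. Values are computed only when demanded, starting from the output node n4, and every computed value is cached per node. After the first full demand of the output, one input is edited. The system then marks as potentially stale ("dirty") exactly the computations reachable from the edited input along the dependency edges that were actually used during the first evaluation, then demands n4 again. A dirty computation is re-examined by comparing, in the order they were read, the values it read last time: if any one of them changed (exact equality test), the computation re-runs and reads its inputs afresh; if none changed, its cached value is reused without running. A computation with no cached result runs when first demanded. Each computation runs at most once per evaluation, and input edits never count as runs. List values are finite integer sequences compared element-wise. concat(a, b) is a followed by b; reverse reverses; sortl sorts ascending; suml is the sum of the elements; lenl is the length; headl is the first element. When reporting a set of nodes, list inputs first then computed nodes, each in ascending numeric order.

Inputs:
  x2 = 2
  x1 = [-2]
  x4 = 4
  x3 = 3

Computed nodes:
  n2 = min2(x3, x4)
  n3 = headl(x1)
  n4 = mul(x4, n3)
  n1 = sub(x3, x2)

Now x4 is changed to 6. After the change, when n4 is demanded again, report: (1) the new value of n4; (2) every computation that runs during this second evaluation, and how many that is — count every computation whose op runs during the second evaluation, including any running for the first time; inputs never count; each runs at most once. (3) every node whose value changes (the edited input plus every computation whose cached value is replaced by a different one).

First evaluation (everything demanded from the output):
  n3 = headl([-2]) = -2
  n4 = mul(4, -2) = -8

Propagation after the edit:
  n4: runs — x4 4->6; result -12.

New value of n4: -12.
Computations that run: n4 — 1 in total.
Values that change: x4, n4.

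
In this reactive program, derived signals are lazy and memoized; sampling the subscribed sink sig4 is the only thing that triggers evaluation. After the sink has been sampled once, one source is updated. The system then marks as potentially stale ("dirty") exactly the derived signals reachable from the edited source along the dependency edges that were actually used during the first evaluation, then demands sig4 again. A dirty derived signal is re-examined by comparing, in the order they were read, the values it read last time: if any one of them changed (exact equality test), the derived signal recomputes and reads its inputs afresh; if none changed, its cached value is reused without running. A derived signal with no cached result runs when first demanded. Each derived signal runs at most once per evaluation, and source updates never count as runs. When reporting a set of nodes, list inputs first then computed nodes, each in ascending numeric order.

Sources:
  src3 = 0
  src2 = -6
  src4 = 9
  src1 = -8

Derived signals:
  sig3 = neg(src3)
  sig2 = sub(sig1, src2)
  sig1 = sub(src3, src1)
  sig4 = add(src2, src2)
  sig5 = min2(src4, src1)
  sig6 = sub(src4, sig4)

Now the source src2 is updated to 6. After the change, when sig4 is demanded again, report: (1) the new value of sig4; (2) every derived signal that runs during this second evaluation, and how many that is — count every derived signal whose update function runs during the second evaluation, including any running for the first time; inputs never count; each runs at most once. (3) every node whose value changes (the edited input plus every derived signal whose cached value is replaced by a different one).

First demand of the output computes:
  sig4 = add(-6, -6) = -12

After the edit, cleaning proceeds:
  sig4: a read changed (src2 -6->6; src2 -6->6) — executes, giving 12.

Demanding sig4 again yields 12.
1 derived signals run: sig4.
The nodes whose values change: src2, sig4.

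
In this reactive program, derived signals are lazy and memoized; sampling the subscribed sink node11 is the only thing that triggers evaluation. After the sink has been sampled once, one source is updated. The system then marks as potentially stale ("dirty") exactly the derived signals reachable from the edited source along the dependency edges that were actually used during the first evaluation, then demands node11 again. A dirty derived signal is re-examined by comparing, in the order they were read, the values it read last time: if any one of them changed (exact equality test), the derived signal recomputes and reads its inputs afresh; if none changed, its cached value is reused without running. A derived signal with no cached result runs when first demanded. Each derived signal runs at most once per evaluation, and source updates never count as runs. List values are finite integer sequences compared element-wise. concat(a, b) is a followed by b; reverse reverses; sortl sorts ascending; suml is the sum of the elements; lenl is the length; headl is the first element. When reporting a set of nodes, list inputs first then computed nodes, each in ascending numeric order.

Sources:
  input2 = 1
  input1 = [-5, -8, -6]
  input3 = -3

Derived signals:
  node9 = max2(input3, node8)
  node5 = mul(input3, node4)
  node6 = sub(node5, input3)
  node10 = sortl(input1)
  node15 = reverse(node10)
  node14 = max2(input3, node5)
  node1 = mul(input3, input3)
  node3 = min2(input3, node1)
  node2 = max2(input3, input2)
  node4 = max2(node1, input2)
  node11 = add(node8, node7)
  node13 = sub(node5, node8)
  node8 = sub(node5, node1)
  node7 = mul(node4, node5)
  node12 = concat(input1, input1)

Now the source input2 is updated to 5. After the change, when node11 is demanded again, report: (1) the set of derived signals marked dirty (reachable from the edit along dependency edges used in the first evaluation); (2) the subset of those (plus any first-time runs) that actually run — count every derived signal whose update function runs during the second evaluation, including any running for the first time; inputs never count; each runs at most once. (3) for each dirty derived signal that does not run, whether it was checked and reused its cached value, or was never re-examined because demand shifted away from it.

The edit dirties: node4, node5, node7, node8, node11.
1 derived signals run: node4.
Cache hits after checking: node5, node7, node8, node11.
Note the absorption at node4: it re-runs yet its value is the same, leaving the output's value untouched.

First demand of the output computes:
  node1 = mul(-3, -3) = 9
  node4 = max2(9, 1) = 9
  node5 = mul(-3, 9) = -27
  node7 = mul(9, -27) = -243
  node8 = sub(-27, 9) = -36
  node11 = add(-36, -243) = -279

After the edit, cleaning proceeds:
  node4: a read changed (input2 1->5) — executes, giving 9 — identical to its old value.
  node5: dirty, but its reads are unchanged (input3 unchanged, node4 unchanged); cached -27 stands.
  node7: dirty, but its reads are unchanged (node4 unchanged, node5 unchanged); cached -243 stands.
  node8: dirty, but its reads are unchanged (node5 unchanged, node1 unchanged); cached -36 stands.
  node11: dirty, but its reads are unchanged (node8 unchanged, node7 unchanged); cached -279 stands.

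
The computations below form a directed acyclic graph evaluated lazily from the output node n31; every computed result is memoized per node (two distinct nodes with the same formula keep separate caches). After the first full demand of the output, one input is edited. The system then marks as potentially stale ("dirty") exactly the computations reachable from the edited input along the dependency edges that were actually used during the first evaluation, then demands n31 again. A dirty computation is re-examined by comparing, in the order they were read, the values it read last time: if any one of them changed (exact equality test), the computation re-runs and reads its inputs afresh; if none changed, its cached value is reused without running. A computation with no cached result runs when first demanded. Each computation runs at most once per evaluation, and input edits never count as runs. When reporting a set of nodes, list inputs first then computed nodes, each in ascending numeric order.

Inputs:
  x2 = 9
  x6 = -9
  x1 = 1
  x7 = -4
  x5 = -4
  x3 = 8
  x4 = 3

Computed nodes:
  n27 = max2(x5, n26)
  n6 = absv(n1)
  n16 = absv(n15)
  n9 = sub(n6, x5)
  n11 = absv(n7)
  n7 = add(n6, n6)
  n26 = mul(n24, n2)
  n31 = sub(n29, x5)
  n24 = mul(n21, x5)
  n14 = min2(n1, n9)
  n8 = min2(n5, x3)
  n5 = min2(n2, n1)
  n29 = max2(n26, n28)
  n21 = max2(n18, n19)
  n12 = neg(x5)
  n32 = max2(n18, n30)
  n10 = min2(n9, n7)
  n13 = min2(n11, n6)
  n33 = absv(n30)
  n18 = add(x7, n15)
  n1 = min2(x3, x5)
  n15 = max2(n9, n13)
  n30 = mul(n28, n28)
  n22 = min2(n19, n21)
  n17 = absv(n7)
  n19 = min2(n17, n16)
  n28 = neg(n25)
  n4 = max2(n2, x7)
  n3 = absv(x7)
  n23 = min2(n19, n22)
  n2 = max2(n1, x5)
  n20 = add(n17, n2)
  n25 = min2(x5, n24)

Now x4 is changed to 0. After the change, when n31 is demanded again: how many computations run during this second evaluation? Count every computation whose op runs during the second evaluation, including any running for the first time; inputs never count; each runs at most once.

0 computations run: none.
Note the shortcut — nothing in the graph depends on x4 at all, so no recomputation happens.

First demand of the output computes:
  n1 = min2(8, -4) = -4
  n2 = max2(-4, -4) = -4
  n6 = absv(-4) = 4
  n7 = add(4, 4) = 8
  n9 = sub(4, -4) = 8
  n11 = absv(8) = 8
  n13 = min2(8, 4) = 4
  n15 = max2(8, 4) = 8
  n16 = absv(8) = 8
  n17 = absv(8) = 8
  n18 = add(-4, 8) = 4
  n19 = min2(8, 8) = 8
  n21 = max2(4, 8) = 8
  n24 = mul(8, -4) = -32
  n25 = min2(-4, -32) = -32
  n26 = mul(-32, -4) = 128
  n28 = neg(-32) = 32
  n29 = max2(128, 32) = 128
  n31 = sub(128, -4) = 132

After the edit, cleaning proceeds:
  no node depends on x4 at all; the second demand re-runs nothing.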